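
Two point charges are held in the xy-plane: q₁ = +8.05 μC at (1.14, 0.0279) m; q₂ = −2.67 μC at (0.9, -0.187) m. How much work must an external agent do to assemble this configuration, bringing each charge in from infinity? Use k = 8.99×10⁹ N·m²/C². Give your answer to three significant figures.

The assembly work is the sum of pairwise potential energies, U = Σ_{i<j} kqᵢqⱼ/rᵢⱼ.
Pair separations: r₁₂ = 0.322 m.
U = (-0.600) = -0.600 J.

-0.600 J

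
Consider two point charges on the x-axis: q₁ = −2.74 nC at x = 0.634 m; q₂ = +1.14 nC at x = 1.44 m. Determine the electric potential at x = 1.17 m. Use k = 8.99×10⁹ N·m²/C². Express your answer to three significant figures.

-8.00 V

Electric potential is a scalar, so the contributions from each charge add algebraically: V = Σ kqᵢ/rᵢ.
Distances from the field point to each charge: r₁ = 0.536 m, r₂ = 0.270 m.
V = k[(-2.74×10⁻⁹)/(0.536) + (1.14×10⁻⁹)/(0.270)] = -8.00 V.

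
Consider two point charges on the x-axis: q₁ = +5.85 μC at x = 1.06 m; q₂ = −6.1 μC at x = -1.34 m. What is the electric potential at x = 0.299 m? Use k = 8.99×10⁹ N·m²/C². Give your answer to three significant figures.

3.56×10⁴ V

The total potential is the scalar sum of each charge's contribution, V = Σ kqᵢ/rᵢ.
Distances from the field point to each charge: r₁ = 0.761 m, r₂ = 1.64 m.
V = k[(5.85×10⁻⁶)/(0.761) + (-6.10×10⁻⁶)/(1.64)] = 3.56×10⁴ V.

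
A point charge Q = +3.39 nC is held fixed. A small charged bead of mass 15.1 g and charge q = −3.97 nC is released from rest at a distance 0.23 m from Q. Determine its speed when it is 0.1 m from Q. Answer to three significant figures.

9.52×10⁻³ m/s

Only the electrostatic force acts, so mechanical energy is conserved: ½mv² = U₁ − U₂ = kQq(1/r₁ − 1/r₂).
U₁ − U₂ = (8.99×10⁹ N·m²/C²)(3.39×10⁻⁹ C)(-3.97×10⁻⁹ C)(1/0.230 − 1/0.100) = 6.84×10⁻⁷ J.
v = √(2·6.84×10⁻⁷/0.0151) = 9.52×10⁻³ m/s.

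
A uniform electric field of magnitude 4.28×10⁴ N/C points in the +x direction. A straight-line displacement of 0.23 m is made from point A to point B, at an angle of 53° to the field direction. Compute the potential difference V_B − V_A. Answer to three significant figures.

-5920 V

Only the component of displacement along E changes the potential: ΔV = −E·d·cosθ.
ΔV = −(4.28×10⁴ V/m)(0.230 m)cos53° = -5920 V.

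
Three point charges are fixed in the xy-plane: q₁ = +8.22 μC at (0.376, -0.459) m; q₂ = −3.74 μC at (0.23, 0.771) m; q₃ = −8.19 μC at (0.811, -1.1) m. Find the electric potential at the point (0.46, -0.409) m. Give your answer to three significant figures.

6.33×10⁵ V

The total potential is the scalar sum of each charge's contribution, V = Σ kqᵢ/rᵢ.
Distances from the field point to each charge: r₁ = 0.0978 m, r₂ = 1.20 m, r₃ = 0.775 m.
V = k[(8.22×10⁻⁶)/(0.0978) + (-3.74×10⁻⁶)/(1.20) + (-8.19×10⁻⁶)/(0.775)] = 6.33×10⁵ V.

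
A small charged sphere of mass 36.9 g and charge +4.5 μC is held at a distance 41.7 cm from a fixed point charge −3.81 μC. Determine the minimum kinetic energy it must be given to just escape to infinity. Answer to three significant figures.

To just escape, total mechanical energy must reach zero at infinity: ½mv²_min + U = 0, so ½mv²_min = −U = |kQq|/r.
|U| = |kQq|/r = (8.99×10⁹ N·m²/C²)(3.81×10⁻⁶)(4.50×10⁻⁶)/(0.417) = 0.370 J.

0.370 J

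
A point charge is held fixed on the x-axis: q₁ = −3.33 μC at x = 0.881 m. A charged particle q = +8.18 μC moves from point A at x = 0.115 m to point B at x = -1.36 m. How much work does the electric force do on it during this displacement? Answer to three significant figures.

The work done by the electric force is W_field = −ΔU = −q(V_B − V_A) = q(V_A − V_B).
At A: distance to the source charge is 0.766 m; V_A = kq₁/r = -3.91×10⁴ V.
At B: distance to the source charge is 2.24 m; V_B = kq₁/r = -1.34×10⁴ V.
ΔV = V_B − V_A = 2.57×10⁴ V.
W_field = −qΔV = −(8.18×10⁻⁶ C)(2.57×10⁴ V) = -0.210 J.

-0.210 J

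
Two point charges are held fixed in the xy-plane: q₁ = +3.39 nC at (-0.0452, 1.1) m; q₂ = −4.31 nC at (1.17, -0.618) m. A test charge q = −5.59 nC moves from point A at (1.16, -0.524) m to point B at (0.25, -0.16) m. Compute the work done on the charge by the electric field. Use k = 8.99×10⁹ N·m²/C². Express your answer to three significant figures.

The work done by the electric force is W_field = −ΔU = −q(V_B − V_A) = q(V_A − V_B).
At A: distances to the source charges are 2.02 m, 0.0945 m; V_A = Σ kqᵢ/rᵢ = -395 V.
At B: distances to the source charges are 1.29 m, 1.03 m; V_B = Σ kqᵢ/rᵢ = -14.2 V.
ΔV = V_B − V_A = 381 V.
W_field = −qΔV = −(-5.59×10⁻⁹ C)(381 V) = 2.13×10⁻⁶ J.

2.13×10⁻⁶ J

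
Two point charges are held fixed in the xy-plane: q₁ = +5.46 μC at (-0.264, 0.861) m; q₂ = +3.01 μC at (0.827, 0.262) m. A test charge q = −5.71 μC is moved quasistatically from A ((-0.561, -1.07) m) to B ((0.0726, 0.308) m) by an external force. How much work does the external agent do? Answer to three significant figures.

For quasistatic motion the external work equals the change in potential energy: W_ext = qΔV = q(V_B − V_A).
At A: distances to the source charges are 1.95 m, 1.92 m; V_A = Σ kqᵢ/rᵢ = 3.92×10⁴ V.
At B: distances to the source charges are 0.647 m, 0.756 m; V_B = Σ kqᵢ/rᵢ = 1.12×10⁵ V.
ΔV = V_B − V_A = 7.24×10⁴ V.
W_ext = qΔV = (-5.71×10⁻⁶ C)(7.24×10⁴ V) = -0.414 J.

-0.414 J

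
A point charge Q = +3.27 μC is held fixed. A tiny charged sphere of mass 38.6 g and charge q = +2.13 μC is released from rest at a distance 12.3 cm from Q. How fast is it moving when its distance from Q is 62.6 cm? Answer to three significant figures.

Only the electrostatic force acts, so mechanical energy is conserved: ½mv² = U₁ − U₂ = kQq(1/r₁ − 1/r₂).
U₁ − U₂ = (8.99×10⁹ N·m²/C²)(3.27×10⁻⁶ C)(2.13×10⁻⁶ C)(1/0.123 − 1/0.626) = 0.409 J.
v = √(2·0.409/0.0386) = 4.60 m/s.

4.60 m/s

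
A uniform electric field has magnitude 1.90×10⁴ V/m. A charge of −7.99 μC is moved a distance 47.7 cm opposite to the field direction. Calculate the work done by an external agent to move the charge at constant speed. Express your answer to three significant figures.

-0.0724 J

The potential change for a displacement 47.7 cm opposite to the field direction is ΔV = +Ed = 9060 V.
W_ext = qΔV = -0.0724 J.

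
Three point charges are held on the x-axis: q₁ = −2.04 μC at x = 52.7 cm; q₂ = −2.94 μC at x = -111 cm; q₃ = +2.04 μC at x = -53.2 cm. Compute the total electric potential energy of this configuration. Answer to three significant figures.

The assembly work is the sum of pairwise potential energies, U = Σ_{i<j} kqᵢqⱼ/rᵢⱼ.
Pair separations: r₁₂ = 1.64 m, r₁₃ = 1.06 m, r₂₃ = 0.578 m.
U = (0.0329) + (-0.0353) + (-0.0933) = -0.0957 J.

-0.0957 J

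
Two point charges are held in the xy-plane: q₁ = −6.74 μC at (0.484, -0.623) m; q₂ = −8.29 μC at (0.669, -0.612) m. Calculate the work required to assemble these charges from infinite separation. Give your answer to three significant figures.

The assembly work is the sum of pairwise potential energies, U = Σ_{i<j} kqᵢqⱼ/rᵢⱼ.
Pair separations: r₁₂ = 0.185 m.
U = (2.71) = 2.71 J.

2.71 J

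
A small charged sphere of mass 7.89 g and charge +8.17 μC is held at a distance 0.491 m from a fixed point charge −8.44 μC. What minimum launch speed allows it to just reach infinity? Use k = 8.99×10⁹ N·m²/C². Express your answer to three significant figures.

17.9 m/s

To just escape, total mechanical energy must reach zero at infinity: ½mv²_min + U = 0, so ½mv²_min = −U = |kQq|/r.
|U| = |kQq|/r = (8.99×10⁹ N·m²/C²)(8.44×10⁻⁶)(8.17×10⁻⁶)/(0.491) = 1.26 J.
v_min = √(2|U|/m) = √(2·1.26/7.89×10⁻³) = 17.9 m/s.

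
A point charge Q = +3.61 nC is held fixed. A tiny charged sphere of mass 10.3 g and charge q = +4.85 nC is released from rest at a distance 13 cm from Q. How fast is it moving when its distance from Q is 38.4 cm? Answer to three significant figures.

Only the electrostatic force acts, so mechanical energy is conserved: ½mv² = U₁ − U₂ = kQq(1/r₁ − 1/r₂).
U₁ − U₂ = (8.99×10⁹ N·m²/C²)(3.61×10⁻⁹ C)(4.85×10⁻⁹ C)(1/0.130 − 1/0.384) = 8.01×10⁻⁷ J.
v = √(2·8.01×10⁻⁷/0.0103) = 0.0125 m/s.

0.0125 m/s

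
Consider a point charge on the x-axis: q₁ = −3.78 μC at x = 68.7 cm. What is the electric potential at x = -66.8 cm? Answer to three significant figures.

-2.51×10⁴ V

The total potential is the scalar sum of each charge's contribution, V = Σ kqᵢ/rᵢ.
V = k[(-3.78×10⁻⁶)/(1.35)] = -2.51×10⁴ V.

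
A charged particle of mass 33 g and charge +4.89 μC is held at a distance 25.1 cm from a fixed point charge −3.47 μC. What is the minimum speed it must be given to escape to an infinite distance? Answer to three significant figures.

6.07 m/s

To just escape, total mechanical energy must reach zero at infinity: ½mv²_min + U = 0, so ½mv²_min = −U = |kQq|/r.
|U| = |kQq|/r = (8.99×10⁹ N·m²/C²)(3.47×10⁻⁶)(4.89×10⁻⁶)/(0.251) = 0.608 J.
v_min = √(2|U|/m) = √(2·0.608/0.0330) = 6.07 m/s.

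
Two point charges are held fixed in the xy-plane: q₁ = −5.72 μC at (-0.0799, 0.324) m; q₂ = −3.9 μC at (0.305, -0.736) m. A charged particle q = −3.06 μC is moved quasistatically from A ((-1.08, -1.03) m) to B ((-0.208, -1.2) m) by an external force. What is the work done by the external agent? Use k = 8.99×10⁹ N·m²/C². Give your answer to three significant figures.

For quasistatic motion the external work equals the change in potential energy: W_ext = qΔV = q(V_B − V_A).
At A: distances to the source charges are 1.68 m, 1.42 m; V_A = Σ kqᵢ/rᵢ = -5.53×10⁴ V.
At B: distances to the source charges are 1.53 m, 0.692 m; V_B = Σ kqᵢ/rᵢ = -8.43×10⁴ V.
ΔV = V_B − V_A = -2.90×10⁴ V.
W_ext = qΔV = (-3.06×10⁻⁶ C)(-2.90×10⁴ V) = 0.0887 J.

0.0887 J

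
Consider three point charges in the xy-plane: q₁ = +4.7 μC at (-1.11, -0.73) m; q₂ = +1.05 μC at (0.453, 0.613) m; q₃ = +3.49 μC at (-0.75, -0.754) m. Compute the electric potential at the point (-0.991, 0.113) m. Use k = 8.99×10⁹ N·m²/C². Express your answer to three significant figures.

The total potential is the scalar sum of each charge's contribution, V = Σ kqᵢ/rᵢ.
Distances from the field point to each charge: r₁ = 0.851 m, r₂ = 1.53 m, r₃ = 0.900 m.
V = k[(4.70×10⁻⁶)/(0.851) + (1.05×10⁻⁶)/(1.53) + (3.49×10⁻⁶)/(0.900)] = 9.07×10⁴ V.

9.07×10⁴ V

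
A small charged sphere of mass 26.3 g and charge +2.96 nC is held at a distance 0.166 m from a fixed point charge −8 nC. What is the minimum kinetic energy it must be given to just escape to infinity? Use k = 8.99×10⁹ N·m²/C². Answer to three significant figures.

1.28×10⁻⁶ J

To just escape, total mechanical energy must reach zero at infinity: ½mv²_min + U = 0, so ½mv²_min = −U = |kQq|/r.
|U| = |kQq|/r = (8.99×10⁹ N·m²/C²)(8.00×10⁻⁹)(2.96×10⁻⁹)/(0.166) = 1.28×10⁻⁶ J.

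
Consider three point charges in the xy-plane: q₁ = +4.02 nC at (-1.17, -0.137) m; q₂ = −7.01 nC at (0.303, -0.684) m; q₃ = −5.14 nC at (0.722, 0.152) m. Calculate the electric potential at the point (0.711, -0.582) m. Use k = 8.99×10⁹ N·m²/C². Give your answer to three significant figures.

-194 V

Electric potential is a scalar, so the contributions from each charge add algebraically: V = Σ kqᵢ/rᵢ.
Distances from the field point to each charge: r₁ = 1.93 m, r₂ = 0.421 m, r₃ = 0.734 m.
V = k[(4.02×10⁻⁹)/(1.93) + (-7.01×10⁻⁹)/(0.421) + (-5.14×10⁻⁹)/(0.734)] = -194 V.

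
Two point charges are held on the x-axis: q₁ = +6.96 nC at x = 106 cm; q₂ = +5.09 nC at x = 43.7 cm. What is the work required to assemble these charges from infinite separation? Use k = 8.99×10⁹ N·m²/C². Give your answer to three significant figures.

5.11×10⁻⁷ J

The work to assemble the configuration equals its total potential energy, U = Σ kqᵢqⱼ/rᵢⱼ over all pairs.
Pair separations: r₁₂ = 0.623 m.
U = (5.11×10⁻⁷) = 5.11×10⁻⁷ J.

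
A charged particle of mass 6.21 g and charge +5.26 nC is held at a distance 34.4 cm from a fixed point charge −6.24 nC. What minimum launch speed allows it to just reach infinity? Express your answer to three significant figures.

To just escape, total mechanical energy must reach zero at infinity: ½mv²_min + U = 0, so ½mv²_min = −U = |kQq|/r.
|U| = |kQq|/r = (8.99×10⁹ N·m²/C²)(6.24×10⁻⁹)(5.26×10⁻⁹)/(0.344) = 8.58×10⁻⁷ J.
v_min = √(2|U|/m) = √(2·8.58×10⁻⁷/6.21×10⁻³) = 0.0166 m/s.

0.0166 m/s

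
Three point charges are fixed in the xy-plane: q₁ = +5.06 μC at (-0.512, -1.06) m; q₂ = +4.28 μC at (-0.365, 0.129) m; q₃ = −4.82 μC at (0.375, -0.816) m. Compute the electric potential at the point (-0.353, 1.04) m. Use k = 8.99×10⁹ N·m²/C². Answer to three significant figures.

4.21×10⁴ V

The total potential is the scalar sum of each charge's contribution, V = Σ kqᵢ/rᵢ.
Distances from the field point to each charge: r₁ = 2.11 m, r₂ = 0.911 m, r₃ = 1.99 m.
V = k[(5.06×10⁻⁶)/(2.11) + (4.28×10⁻⁶)/(0.911) + (-4.82×10⁻⁶)/(1.99)] = 4.21×10⁴ V.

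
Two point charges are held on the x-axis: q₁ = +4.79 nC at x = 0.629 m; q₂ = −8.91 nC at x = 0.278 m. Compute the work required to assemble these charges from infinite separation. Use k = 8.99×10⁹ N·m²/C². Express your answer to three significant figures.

-1.09×10⁻⁶ J

The work to assemble the configuration equals its total potential energy, U = Σ kqᵢqⱼ/rᵢⱼ over all pairs.
Pair separations: r₁₂ = 0.351 m.
U = (-1.09×10⁻⁶) = -1.09×10⁻⁶ J.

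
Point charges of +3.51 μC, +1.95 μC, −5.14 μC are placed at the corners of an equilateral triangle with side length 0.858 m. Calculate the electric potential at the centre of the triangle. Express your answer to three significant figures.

5810 V

Electric potential is a scalar, so the contributions from each charge add algebraically: V = Σ kqᵢ/rᵢ.
The distance from each vertex to the centroid is a/√3 = 0.495 m.
V = k[(3.51×10⁻⁶)/(0.495) + (1.95×10⁻⁶)/(0.495) + (-5.14×10⁻⁶)/(0.495)] = 5810 V.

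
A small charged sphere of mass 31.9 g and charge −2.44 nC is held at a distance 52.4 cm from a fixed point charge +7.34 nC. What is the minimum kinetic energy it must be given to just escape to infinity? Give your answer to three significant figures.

To just escape, total mechanical energy must reach zero at infinity: ½mv²_min + U = 0, so ½mv²_min = −U = |kQq|/r.
|U| = |kQq|/r = (8.99×10⁹ N·m²/C²)(7.34×10⁻⁹)(2.44×10⁻⁹)/(0.524) = 3.07×10⁻⁷ J.

3.07×10⁻⁷ J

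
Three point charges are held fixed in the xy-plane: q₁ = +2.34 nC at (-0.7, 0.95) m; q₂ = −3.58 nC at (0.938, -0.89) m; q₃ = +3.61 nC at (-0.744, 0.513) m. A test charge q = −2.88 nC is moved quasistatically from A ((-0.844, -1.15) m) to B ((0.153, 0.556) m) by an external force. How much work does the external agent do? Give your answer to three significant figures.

-7.88×10⁻⁸ J

For quasistatic motion the external work equals the change in potential energy: W_ext = qΔV = q(V_B − V_A).
At A: distances to the source charges are 2.10 m, 1.80 m, 1.67 m; V_A = Σ kqᵢ/rᵢ = 11.6 V.
At B: distances to the source charges are 0.940 m, 1.65 m, 0.898 m; V_B = Σ kqᵢ/rᵢ = 39.0 V.
ΔV = V_B − V_A = 27.4 V.
W_ext = qΔV = (-2.88×10⁻⁹ C)(27.4 V) = -7.88×10⁻⁸ J.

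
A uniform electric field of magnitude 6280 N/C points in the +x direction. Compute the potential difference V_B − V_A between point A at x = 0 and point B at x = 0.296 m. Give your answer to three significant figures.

In a uniform field, potential decreases in the direction of E: V_B − V_A = −E·Δx.
V_B − V_A = −(6280 V/m)(0.296 m) = -1860 V.

-1860 V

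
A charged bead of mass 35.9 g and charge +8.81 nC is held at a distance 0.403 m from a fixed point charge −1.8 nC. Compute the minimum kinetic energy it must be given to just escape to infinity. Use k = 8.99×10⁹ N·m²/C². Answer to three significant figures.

3.54×10⁻⁷ J

To just escape, total mechanical energy must reach zero at infinity: ½mv²_min + U = 0, so ½mv²_min = −U = |kQq|/r.
|U| = |kQq|/r = (8.99×10⁹ N·m²/C²)(1.80×10⁻⁹)(8.81×10⁻⁹)/(0.403) = 3.54×10⁻⁷ J.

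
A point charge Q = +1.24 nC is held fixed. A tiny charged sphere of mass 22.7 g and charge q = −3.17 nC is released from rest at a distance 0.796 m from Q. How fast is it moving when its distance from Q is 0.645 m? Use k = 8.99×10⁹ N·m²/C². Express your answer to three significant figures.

Only the electrostatic force acts, so mechanical energy is conserved: ½mv² = U₁ − U₂ = kQq(1/r₁ − 1/r₂).
U₁ − U₂ = (8.99×10⁹ N·m²/C²)(1.24×10⁻⁹ C)(-3.17×10⁻⁹ C)(1/0.796 − 1/0.645) = 1.04×10⁻⁸ J.
v = √(2·1.04×10⁻⁸/0.0227) = 9.57×10⁻⁴ m/s.

9.57×10⁻⁴ m/s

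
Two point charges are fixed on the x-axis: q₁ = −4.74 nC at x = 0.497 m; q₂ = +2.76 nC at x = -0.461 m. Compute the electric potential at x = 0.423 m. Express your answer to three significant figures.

Electric potential is a scalar, so the contributions from each charge add algebraically: V = Σ kqᵢ/rᵢ.
Distances from the field point to each charge: r₁ = 0.0740 m, r₂ = 0.884 m.
V = k[(-4.74×10⁻⁹)/(0.0740) + (2.76×10⁻⁹)/(0.884)] = -548 V.

-548 V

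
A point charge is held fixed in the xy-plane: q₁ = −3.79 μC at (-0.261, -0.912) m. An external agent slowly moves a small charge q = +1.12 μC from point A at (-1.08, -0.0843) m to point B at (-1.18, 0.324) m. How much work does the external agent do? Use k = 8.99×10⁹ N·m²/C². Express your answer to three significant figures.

8.00×10⁻³ J

For quasistatic motion the external work equals the change in potential energy: W_ext = qΔV = q(V_B − V_A).
At A: distance to the source charge is 1.16 m; V_A = kq₁/r = -2.93×10⁴ V.
At B: distance to the source charge is 1.54 m; V_B = kq₁/r = -2.21×10⁴ V.
ΔV = V_B − V_A = 7140 V.
W_ext = qΔV = (1.12×10⁻⁶ C)(7140 V) = 8.00×10⁻³ J.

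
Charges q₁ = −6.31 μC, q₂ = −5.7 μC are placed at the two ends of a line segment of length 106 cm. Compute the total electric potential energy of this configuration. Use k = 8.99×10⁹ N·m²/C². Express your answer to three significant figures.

The work to assemble the configuration equals its total potential energy, U = Σ kqᵢqⱼ/rᵢⱼ over all pairs.
The separation is r = 1.06 m.
U = (0.305) = 0.305 J.

0.305 J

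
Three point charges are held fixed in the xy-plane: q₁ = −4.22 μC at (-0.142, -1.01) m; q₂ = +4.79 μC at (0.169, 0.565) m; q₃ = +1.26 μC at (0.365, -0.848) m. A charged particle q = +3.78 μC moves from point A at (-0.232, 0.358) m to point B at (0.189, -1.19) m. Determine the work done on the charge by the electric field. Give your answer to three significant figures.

The work done by the electric force is W_field = −ΔU = −q(V_B − V_A) = q(V_A − V_B).
At A: distances to the source charges are 1.37 m, 0.451 m, 1.35 m; V_A = Σ kqᵢ/rᵢ = 7.62×10⁴ V.
At B: distances to the source charges are 0.377 m, 1.76 m, 0.385 m; V_B = Σ kqᵢ/rᵢ = -4.67×10⁴ V.
ΔV = V_B − V_A = -1.23×10⁵ V.
W_field = −qΔV = −(3.78×10⁻⁶ C)(-1.23×10⁵ V) = 0.464 J.

0.464 J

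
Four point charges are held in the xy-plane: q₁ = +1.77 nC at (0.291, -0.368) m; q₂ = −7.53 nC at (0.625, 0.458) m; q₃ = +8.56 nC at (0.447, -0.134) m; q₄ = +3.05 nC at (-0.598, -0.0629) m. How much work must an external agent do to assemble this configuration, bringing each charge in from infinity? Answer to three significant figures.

The assembly work is the sum of pairwise potential energies, U = Σ_{i<j} kqᵢqⱼ/rᵢⱼ.
Pair separations: r₁₂ = 0.891 m, r₁₃ = 0.281 m, r₁₄ = 0.940 m, r₂₃ = 0.618 m, r₂₄ = 1.33 m, r₃₄ = 1.05 m.
Summing all 6 pair terms gives U = -4.67×10⁻⁷ J.

-4.67×10⁻⁷ J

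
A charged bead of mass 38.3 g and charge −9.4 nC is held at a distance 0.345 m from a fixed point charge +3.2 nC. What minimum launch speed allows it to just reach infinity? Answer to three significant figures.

6.40×10⁻³ m/s

To just escape, total mechanical energy must reach zero at infinity: ½mv²_min + U = 0, so ½mv²_min = −U = |kQq|/r.
|U| = |kQq|/r = (8.99×10⁹ N·m²/C²)(3.20×10⁻⁹)(9.40×10⁻⁹)/(0.345) = 7.84×10⁻⁷ J.
v_min = √(2|U|/m) = √(2·7.84×10⁻⁷/0.0383) = 6.40×10⁻³ m/s.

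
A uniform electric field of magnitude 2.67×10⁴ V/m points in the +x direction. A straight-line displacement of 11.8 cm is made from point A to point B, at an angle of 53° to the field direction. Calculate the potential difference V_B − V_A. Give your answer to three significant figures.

Only the component of displacement along E changes the potential: ΔV = −E·d·cosθ.
ΔV = −(2.67×10⁴ V/m)(0.118 m)cos53° = -1900 V.

-1900 V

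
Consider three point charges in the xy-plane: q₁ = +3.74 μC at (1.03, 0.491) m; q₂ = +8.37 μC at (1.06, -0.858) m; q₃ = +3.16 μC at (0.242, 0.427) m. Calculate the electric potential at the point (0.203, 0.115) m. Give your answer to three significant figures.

Electric potential is a scalar, so the contributions from each charge add algebraically: V = Σ kqᵢ/rᵢ.
Distances from the field point to each charge: r₁ = 0.908 m, r₂ = 1.30 m, r₃ = 0.314 m.
V = k[(3.74×10⁻⁶)/(0.908) + (8.37×10⁻⁶)/(1.30) + (3.16×10⁻⁶)/(0.314)] = 1.85×10⁵ V.

1.85×10⁵ V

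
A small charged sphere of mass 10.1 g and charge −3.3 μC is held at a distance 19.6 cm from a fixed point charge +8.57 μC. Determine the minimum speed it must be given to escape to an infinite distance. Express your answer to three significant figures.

To just escape, total mechanical energy must reach zero at infinity: ½mv²_min + U = 0, so ½mv²_min = −U = |kQq|/r.
|U| = |kQq|/r = (8.99×10⁹ N·m²/C²)(8.57×10⁻⁶)(3.30×10⁻⁶)/(0.196) = 1.30 J.
v_min = √(2|U|/m) = √(2·1.30/0.0101) = 16.0 m/s.

16.0 m/s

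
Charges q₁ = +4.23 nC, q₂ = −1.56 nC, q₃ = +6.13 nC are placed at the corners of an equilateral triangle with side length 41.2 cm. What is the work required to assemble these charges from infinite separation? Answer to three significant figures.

2.13×10⁻⁷ J

The assembly work is the sum of pairwise potential energies, U = Σ_{i<j} kqᵢqⱼ/rᵢⱼ.
All three pair separations equal the side length, 0.412 m.
U = (-1.44×10⁻⁷) + (5.66×10⁻⁷) + (-2.09×10⁻⁷) = 2.13×10⁻⁷ J.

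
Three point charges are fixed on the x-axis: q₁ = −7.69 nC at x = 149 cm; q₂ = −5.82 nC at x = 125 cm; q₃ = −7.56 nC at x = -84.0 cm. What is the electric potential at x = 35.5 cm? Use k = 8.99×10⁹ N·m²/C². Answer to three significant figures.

The total potential is the scalar sum of each charge's contribution, V = Σ kqᵢ/rᵢ.
Distances from the field point to each charge: r₁ = 1.14 m, r₂ = 0.895 m, r₃ = 1.19 m.
V = k[(-7.69×10⁻⁹)/(1.14) + (-5.82×10⁻⁹)/(0.895) + (-7.56×10⁻⁹)/(1.19)] = -176 V.

-176 V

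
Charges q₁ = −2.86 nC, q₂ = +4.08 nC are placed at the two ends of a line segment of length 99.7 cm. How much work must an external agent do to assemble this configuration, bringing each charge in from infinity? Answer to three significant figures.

-1.05×10⁻⁷ J

The work to assemble the configuration equals its total potential energy, U = Σ kqᵢqⱼ/rᵢⱼ over all pairs.
The separation is r = 0.997 m.
U = (-1.05×10⁻⁷) = -1.05×10⁻⁷ J.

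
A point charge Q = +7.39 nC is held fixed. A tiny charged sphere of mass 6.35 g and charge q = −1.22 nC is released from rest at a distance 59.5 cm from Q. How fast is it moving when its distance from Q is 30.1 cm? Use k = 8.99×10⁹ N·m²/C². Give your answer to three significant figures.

Only the electrostatic force acts, so mechanical energy is conserved: ½mv² = U₁ − U₂ = kQq(1/r₁ − 1/r₂).
U₁ − U₂ = (8.99×10⁹ N·m²/C²)(7.39×10⁻⁹ C)(-1.22×10⁻⁹ C)(1/0.595 − 1/0.301) = 1.33×10⁻⁷ J.
v = √(2·1.33×10⁻⁷/6.35×10⁻³) = 6.47×10⁻³ m/s.

6.47×10⁻³ m/s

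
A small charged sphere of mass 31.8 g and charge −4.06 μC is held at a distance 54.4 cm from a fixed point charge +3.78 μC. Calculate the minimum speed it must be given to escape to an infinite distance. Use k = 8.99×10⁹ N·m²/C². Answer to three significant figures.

To just escape, total mechanical energy must reach zero at infinity: ½mv²_min + U = 0, so ½mv²_min = −U = |kQq|/r.
|U| = |kQq|/r = (8.99×10⁹ N·m²/C²)(3.78×10⁻⁶)(4.06×10⁻⁶)/(0.544) = 0.254 J.
v_min = √(2|U|/m) = √(2·0.254/0.0318) = 3.99 m/s.

3.99 m/s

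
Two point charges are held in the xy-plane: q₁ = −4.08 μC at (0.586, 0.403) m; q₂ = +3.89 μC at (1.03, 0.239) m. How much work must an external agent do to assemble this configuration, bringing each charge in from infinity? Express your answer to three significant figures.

The work to assemble the configuration equals its total potential energy, U = Σ kqᵢqⱼ/rᵢⱼ over all pairs.
Pair separations: r₁₂ = 0.473 m.
U = (-0.301) = -0.301 J.

-0.301 J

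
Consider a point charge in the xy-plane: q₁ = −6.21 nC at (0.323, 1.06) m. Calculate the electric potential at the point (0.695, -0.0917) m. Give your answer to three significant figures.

-46.1 V

The total potential is the scalar sum of each charge's contribution, V = Σ kqᵢ/rᵢ.
Distances from the field point to each charge: r₁ = 1.21 m.
V = k[(-6.21×10⁻⁹)/(1.21)] = -46.1 V.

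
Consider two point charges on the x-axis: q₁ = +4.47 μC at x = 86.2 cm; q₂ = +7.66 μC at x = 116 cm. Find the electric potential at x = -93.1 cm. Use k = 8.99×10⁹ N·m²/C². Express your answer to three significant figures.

5.53×10⁴ V

Electric potential is a scalar, so the contributions from each charge add algebraically: V = Σ kqᵢ/rᵢ.
Distances from the field point to each charge: r₁ = 1.79 m, r₂ = 2.09 m.
V = k[(4.47×10⁻⁶)/(1.79) + (7.66×10⁻⁶)/(2.09)] = 5.53×10⁴ V.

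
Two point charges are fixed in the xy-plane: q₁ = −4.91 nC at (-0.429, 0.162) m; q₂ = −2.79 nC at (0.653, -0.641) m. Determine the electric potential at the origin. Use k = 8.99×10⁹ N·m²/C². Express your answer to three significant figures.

-124 V

Electric potential is a scalar, so the contributions from each charge add algebraically: V = Σ kqᵢ/rᵢ.
Distances from the field point to each charge: r₁ = 0.459 m, r₂ = 0.915 m.
V = k[(-4.91×10⁻⁹)/(0.459) + (-2.79×10⁻⁹)/(0.915)] = -124 V.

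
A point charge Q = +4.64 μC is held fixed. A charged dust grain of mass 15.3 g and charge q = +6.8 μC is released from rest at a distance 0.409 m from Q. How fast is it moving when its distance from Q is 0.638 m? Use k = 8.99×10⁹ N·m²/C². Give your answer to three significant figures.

Only the electrostatic force acts, so mechanical energy is conserved: ½mv² = U₁ − U₂ = kQq(1/r₁ − 1/r₂).
U₁ − U₂ = (8.99×10⁹ N·m²/C²)(4.64×10⁻⁶ C)(6.80×10⁻⁶ C)(1/0.409 − 1/0.638) = 0.249 J.
v = √(2·0.249/0.0153) = 5.70 m/s.

5.70 m/s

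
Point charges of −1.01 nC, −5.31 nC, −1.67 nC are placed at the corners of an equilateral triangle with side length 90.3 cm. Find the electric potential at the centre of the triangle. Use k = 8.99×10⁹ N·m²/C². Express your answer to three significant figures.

-138 V

Electric potential is a scalar, so the contributions from each charge add algebraically: V = Σ kqᵢ/rᵢ.
The distance from each vertex to the centroid is a/√3 = 0.521 m.
V = k[(-1.01×10⁻⁹)/(0.521) + (-5.31×10⁻⁹)/(0.521) + (-1.67×10⁻⁹)/(0.521)] = -138 V.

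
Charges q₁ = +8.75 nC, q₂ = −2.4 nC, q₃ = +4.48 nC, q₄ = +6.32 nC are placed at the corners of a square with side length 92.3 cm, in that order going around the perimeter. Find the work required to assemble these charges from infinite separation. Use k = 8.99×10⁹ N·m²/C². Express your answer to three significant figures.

6.71×10⁻⁷ J

The assembly work is the sum of pairwise potential energies, U = Σ_{i<j} kqᵢqⱼ/rᵢⱼ.
The four side pairs have separation 0.923 m and the two diagonal pairs 1.31 m.
Summing all 6 pair terms gives U = 6.71×10⁻⁷ J.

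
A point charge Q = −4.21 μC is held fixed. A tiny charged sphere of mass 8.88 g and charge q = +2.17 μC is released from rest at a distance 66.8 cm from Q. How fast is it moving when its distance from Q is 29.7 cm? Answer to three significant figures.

5.88 m/s

Only the electrostatic force acts, so mechanical energy is conserved: ½mv² = U₁ − U₂ = kQq(1/r₁ − 1/r₂).
U₁ − U₂ = (8.99×10⁹ N·m²/C²)(-4.21×10⁻⁶ C)(2.17×10⁻⁶ C)(1/0.668 − 1/0.297) = 0.154 J.
v = √(2·0.154/8.88×10⁻³) = 5.88 m/s.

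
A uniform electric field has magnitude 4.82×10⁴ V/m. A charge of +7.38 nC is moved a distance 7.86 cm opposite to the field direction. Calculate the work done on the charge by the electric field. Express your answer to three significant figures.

-2.80×10⁻⁵ J

The potential change for a displacement 7.86 cm opposite to the field direction is ΔV = +Ed = 3790 V.
W_field = −qΔV = -2.80×10⁻⁵ J.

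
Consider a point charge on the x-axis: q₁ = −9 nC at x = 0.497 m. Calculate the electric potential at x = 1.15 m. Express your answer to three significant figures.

-124 V

Electric potential is a scalar, so the contributions from each charge add algebraically: V = Σ kqᵢ/rᵢ.
V = k[(-9.00×10⁻⁹)/(0.653)] = -124 V.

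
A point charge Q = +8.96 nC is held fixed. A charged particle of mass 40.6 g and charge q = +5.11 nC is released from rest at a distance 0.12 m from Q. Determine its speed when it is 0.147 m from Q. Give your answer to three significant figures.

5.57×10⁻³ m/s

Only the electrostatic force acts, so mechanical energy is conserved: ½mv² = U₁ − U₂ = kQq(1/r₁ − 1/r₂).
U₁ − U₂ = (8.99×10⁹ N·m²/C²)(8.96×10⁻⁹ C)(5.11×10⁻⁹ C)(1/0.120 − 1/0.147) = 6.30×10⁻⁷ J.
v = √(2·6.30×10⁻⁷/0.0406) = 5.57×10⁻³ m/s.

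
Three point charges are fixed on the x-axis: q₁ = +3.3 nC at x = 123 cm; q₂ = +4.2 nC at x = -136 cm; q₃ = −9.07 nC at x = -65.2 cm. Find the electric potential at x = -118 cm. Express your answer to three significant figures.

67.6 V

The total potential is the scalar sum of each charge's contribution, V = Σ kqᵢ/rᵢ.
Distances from the field point to each charge: r₁ = 2.41 m, r₂ = 0.180 m, r₃ = 0.528 m.
V = k[(3.30×10⁻⁹)/(2.41) + (4.20×10⁻⁹)/(0.180) + (-9.07×10⁻⁹)/(0.528)] = 67.6 V.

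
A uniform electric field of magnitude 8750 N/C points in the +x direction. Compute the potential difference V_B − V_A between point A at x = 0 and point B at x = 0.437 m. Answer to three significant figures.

-3820 V

In a uniform field, potential decreases in the direction of E: V_B − V_A = −E·Δx.
V_B − V_A = −(8750 V/m)(0.437 m) = -3820 V.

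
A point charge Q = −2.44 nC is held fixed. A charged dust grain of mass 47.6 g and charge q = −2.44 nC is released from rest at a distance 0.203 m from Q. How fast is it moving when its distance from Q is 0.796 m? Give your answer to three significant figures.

Only the electrostatic force acts, so mechanical energy is conserved: ½mv² = U₁ − U₂ = kQq(1/r₁ − 1/r₂).
U₁ − U₂ = (8.99×10⁹ N·m²/C²)(-2.44×10⁻⁹ C)(-2.44×10⁻⁹ C)(1/0.203 − 1/0.796) = 1.96×10⁻⁷ J.
v = √(2·1.96×10⁻⁷/0.0476) = 2.87×10⁻³ m/s.

2.87×10⁻³ m/s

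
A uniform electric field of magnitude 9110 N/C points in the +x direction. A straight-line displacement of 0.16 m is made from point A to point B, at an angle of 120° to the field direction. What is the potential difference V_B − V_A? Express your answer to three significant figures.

729 V

Only the component of displacement along E changes the potential: ΔV = −E·d·cosθ.
ΔV = −(9110 V/m)(0.160 m)cos120° = 729 V.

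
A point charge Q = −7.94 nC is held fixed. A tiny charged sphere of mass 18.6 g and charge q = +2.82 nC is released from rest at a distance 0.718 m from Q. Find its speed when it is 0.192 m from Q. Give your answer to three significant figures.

Only the electrostatic force acts, so mechanical energy is conserved: ½mv² = U₁ − U₂ = kQq(1/r₁ − 1/r₂).
U₁ − U₂ = (8.99×10⁹ N·m²/C²)(-7.94×10⁻⁹ C)(2.82×10⁻⁹ C)(1/0.718 − 1/0.192) = 7.68×10⁻⁷ J.
v = √(2·7.68×10⁻⁷/0.0186) = 9.09×10⁻³ m/s.

9.09×10⁻³ m/s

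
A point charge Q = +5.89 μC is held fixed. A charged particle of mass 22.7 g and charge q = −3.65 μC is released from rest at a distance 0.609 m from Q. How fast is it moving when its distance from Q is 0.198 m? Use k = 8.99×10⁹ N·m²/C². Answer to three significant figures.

Only the electrostatic force acts, so mechanical energy is conserved: ½mv² = U₁ − U₂ = kQq(1/r₁ − 1/r₂).
U₁ − U₂ = (8.99×10⁹ N·m²/C²)(5.89×10⁻⁶ C)(-3.65×10⁻⁶ C)(1/0.609 − 1/0.198) = 0.659 J.
v = √(2·0.659/0.0227) = 7.62 m/s.

7.62 m/s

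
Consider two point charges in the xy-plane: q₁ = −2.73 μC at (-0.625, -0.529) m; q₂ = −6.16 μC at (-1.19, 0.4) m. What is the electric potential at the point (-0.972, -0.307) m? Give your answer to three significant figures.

-1.34×10⁵ V

Electric potential is a scalar, so the contributions from each charge add algebraically: V = Σ kqᵢ/rᵢ.
Distances from the field point to each charge: r₁ = 0.412 m, r₂ = 0.740 m.
V = k[(-2.73×10⁻⁶)/(0.412) + (-6.16×10⁻⁶)/(0.740)] = -1.34×10⁵ V.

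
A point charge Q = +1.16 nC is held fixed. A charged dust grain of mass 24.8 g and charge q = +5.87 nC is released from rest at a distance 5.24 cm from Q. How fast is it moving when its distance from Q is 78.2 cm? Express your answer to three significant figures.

Only the electrostatic force acts, so mechanical energy is conserved: ½mv² = U₁ − U₂ = kQq(1/r₁ − 1/r₂).
U₁ − U₂ = (8.99×10⁹ N·m²/C²)(1.16×10⁻⁹ C)(5.87×10⁻⁹ C)(1/0.0524 − 1/0.782) = 1.09×10⁻⁶ J.
v = √(2·1.09×10⁻⁶/0.0248) = 9.38×10⁻³ m/s.

9.38×10⁻³ m/s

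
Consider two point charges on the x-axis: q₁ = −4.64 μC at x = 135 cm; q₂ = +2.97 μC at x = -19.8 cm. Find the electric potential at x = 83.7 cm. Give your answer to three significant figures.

-5.55×10⁴ V

Electric potential is a scalar, so the contributions from each charge add algebraically: V = Σ kqᵢ/rᵢ.
Distances from the field point to each charge: r₁ = 0.513 m, r₂ = 1.04 m.
V = k[(-4.64×10⁻⁶)/(0.513) + (2.97×10⁻⁶)/(1.04)] = -5.55×10⁴ V.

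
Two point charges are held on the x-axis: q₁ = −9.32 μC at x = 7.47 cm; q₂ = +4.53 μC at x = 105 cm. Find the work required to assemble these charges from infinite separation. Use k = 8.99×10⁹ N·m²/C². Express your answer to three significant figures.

-0.389 J

The assembly work is the sum of pairwise potential energies, U = Σ_{i<j} kqᵢqⱼ/rᵢⱼ.
Pair separations: r₁₂ = 0.975 m.
U = (-0.389) = -0.389 J.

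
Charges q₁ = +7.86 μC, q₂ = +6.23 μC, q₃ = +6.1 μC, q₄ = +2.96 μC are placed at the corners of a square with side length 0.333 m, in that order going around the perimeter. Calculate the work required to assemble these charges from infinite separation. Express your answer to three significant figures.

The work to assemble the configuration equals its total potential energy, U = Σ kqᵢqⱼ/rᵢⱼ over all pairs.
The four side pairs have separation 0.333 m and the two diagonal pairs 0.471 m.
Summing all 6 pair terms gives U = 4.73 J.

4.73 J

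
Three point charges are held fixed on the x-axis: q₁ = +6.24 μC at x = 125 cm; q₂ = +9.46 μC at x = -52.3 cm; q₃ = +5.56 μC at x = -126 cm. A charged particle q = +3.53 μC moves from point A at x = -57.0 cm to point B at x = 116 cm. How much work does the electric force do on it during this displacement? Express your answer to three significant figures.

The work done by the electric force is W_field = −ΔU = −q(V_B − V_A) = q(V_A − V_B).
At A: distances to the source charges are 1.82 m, 0.0470 m, 0.690 m; V_A = Σ kqᵢ/rᵢ = 1.91×10⁶ V.
At B: distances to the source charges are 0.0900 m, 1.68 m, 2.42 m; V_B = Σ kqᵢ/rᵢ = 6.94×10⁵ V.
ΔV = V_B − V_A = -1.22×10⁶ V.
W_field = −qΔV = −(3.53×10⁻⁶ C)(-1.22×10⁶ V) = 4.30 J.

4.30 J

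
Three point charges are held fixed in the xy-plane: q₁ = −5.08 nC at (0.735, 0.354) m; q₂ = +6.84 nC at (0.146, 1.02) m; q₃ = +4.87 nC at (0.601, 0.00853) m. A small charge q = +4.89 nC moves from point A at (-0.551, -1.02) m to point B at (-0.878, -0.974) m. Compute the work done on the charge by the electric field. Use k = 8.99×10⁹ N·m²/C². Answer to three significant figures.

The work done by the electric force is W_field = −ΔU = −q(V_B − V_A) = q(V_A − V_B).
At A: distances to the source charges are 1.88 m, 2.16 m, 1.54 m; V_A = Σ kqᵢ/rᵢ = 32.6 V.
At B: distances to the source charges are 2.09 m, 2.24 m, 1.78 m; V_B = Σ kqᵢ/rᵢ = 30.2 V.
ΔV = V_B − V_A = -2.38 V.
W_field = −qΔV = −(4.89×10⁻⁹ C)(-2.38 V) = 1.16×10⁻⁸ J.

1.16×10⁻⁸ J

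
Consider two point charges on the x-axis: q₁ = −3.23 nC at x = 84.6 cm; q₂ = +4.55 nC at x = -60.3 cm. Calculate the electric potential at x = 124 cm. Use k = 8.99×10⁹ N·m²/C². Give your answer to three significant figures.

Electric potential is a scalar, so the contributions from each charge add algebraically: V = Σ kqᵢ/rᵢ.
Distances from the field point to each charge: r₁ = 0.394 m, r₂ = 1.84 m.
V = k[(-3.23×10⁻⁹)/(0.394) + (4.55×10⁻⁹)/(1.84)] = -51.5 V.

-51.5 V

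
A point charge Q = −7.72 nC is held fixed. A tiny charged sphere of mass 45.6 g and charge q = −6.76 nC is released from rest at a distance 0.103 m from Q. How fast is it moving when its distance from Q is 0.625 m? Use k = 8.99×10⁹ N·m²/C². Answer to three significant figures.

Only the electrostatic force acts, so mechanical energy is conserved: ½mv² = U₁ − U₂ = kQq(1/r₁ − 1/r₂).
U₁ − U₂ = (8.99×10⁹ N·m²/C²)(-7.72×10⁻⁹ C)(-6.76×10⁻⁹ C)(1/0.103 − 1/0.625) = 3.80×10⁻⁶ J.
v = √(2·3.80×10⁻⁶/0.0456) = 0.0129 m/s.

0.0129 m/s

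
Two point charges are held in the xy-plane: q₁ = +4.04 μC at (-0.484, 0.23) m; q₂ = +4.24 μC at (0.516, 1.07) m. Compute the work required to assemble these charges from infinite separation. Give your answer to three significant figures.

0.118 J

The work to assemble the configuration equals its total potential energy, U = Σ kqᵢqⱼ/rᵢⱼ over all pairs.
Pair separations: r₁₂ = 1.31 m.
U = (0.118) = 0.118 J.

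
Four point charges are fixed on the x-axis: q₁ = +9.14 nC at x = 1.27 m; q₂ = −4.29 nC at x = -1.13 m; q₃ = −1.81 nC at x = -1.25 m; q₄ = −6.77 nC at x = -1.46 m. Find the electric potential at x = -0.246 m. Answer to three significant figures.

-55.8 V

The total potential is the scalar sum of each charge's contribution, V = Σ kqᵢ/rᵢ.
Distances from the field point to each charge: r₁ = 1.52 m, r₂ = 0.884 m, r₃ = 1.00 m, r₄ = 1.21 m.
V = k[(9.14×10⁻⁹)/(1.52) + (-4.29×10⁻⁹)/(0.884) + (-1.81×10⁻⁹)/(1.00) + (-6.77×10⁻⁹)/(1.21)] = -55.8 V.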